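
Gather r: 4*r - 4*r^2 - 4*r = -4*r^2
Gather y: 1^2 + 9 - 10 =0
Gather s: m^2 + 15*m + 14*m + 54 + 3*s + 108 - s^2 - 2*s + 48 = m^2 + 29*m - s^2 + s + 210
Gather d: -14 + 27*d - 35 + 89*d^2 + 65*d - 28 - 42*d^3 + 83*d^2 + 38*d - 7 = -42*d^3 + 172*d^2 + 130*d - 84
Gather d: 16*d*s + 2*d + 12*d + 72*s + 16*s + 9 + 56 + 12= d*(16*s + 14) + 88*s + 77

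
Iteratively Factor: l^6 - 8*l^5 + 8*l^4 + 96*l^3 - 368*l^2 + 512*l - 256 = (l - 2)*(l^5 - 6*l^4 - 4*l^3 + 88*l^2 - 192*l + 128) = (l - 2)^2*(l^4 - 4*l^3 - 12*l^2 + 64*l - 64) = (l - 2)^3*(l^3 - 2*l^2 - 16*l + 32) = (l - 4)*(l - 2)^3*(l^2 + 2*l - 8) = (l - 4)*(l - 2)^3*(l + 4)*(l - 2)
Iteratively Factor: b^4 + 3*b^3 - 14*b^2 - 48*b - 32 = (b + 2)*(b^3 + b^2 - 16*b - 16) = (b + 1)*(b + 2)*(b^2 - 16) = (b - 4)*(b + 1)*(b + 2)*(b + 4)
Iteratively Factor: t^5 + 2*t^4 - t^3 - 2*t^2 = (t)*(t^4 + 2*t^3 - t^2 - 2*t) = t*(t + 1)*(t^3 + t^2 - 2*t) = t*(t + 1)*(t + 2)*(t^2 - t) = t^2*(t + 1)*(t + 2)*(t - 1)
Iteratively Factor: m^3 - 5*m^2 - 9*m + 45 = (m - 3)*(m^2 - 2*m - 15) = (m - 5)*(m - 3)*(m + 3)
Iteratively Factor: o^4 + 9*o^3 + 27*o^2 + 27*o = (o + 3)*(o^3 + 6*o^2 + 9*o) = o*(o + 3)*(o^2 + 6*o + 9) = o*(o + 3)^2*(o + 3)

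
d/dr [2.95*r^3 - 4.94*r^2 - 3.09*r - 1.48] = 8.85*r^2 - 9.88*r - 3.09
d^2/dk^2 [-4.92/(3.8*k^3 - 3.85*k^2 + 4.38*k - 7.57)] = ((112.176*k - 37.884)*(3.8*k^3 - 3.85*k^2 + 4.38*k - 7.57) - 4.92*(11.4*k^2 - 7.7*k + 4.38)*(22.8*k^2 - 15.4*k + 8.76))/(3.8*k^3 - 3.85*k^2 + 4.38*k - 7.57)^3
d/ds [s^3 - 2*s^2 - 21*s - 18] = 3*s^2 - 4*s - 21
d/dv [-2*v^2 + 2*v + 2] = 2 - 4*v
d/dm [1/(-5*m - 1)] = 5/(5*m + 1)^2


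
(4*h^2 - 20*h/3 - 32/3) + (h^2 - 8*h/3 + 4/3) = 5*h^2 - 28*h/3 - 28/3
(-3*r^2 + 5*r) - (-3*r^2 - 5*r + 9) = 10*r - 9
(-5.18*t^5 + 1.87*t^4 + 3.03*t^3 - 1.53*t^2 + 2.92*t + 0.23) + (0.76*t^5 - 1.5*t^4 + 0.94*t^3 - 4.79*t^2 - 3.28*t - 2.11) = -4.42*t^5 + 0.37*t^4 + 3.97*t^3 - 6.32*t^2 - 0.36*t - 1.88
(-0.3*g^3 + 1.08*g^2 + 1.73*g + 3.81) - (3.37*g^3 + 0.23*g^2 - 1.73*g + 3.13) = -3.67*g^3 + 0.85*g^2 + 3.46*g + 0.68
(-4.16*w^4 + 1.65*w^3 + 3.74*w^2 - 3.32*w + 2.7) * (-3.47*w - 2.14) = 14.4352*w^5 + 3.1769*w^4 - 16.5088*w^3 + 3.5168*w^2 - 2.2642*w - 5.778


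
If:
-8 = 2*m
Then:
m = -4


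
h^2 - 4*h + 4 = (h - 2)^2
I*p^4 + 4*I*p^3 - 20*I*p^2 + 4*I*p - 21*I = (p - 3)*(p + 7)*(p + I)*(I*p + 1)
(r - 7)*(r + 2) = r^2 - 5*r - 14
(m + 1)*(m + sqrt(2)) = m^2 + m + sqrt(2)*m + sqrt(2)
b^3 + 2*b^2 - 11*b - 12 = (b - 3)*(b + 1)*(b + 4)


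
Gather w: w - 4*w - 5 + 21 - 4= 12 - 3*w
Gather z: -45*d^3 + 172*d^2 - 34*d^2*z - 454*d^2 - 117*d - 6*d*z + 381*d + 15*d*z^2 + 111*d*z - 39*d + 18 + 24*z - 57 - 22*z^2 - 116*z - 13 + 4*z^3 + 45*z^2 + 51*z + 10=-45*d^3 - 282*d^2 + 225*d + 4*z^3 + z^2*(15*d + 23) + z*(-34*d^2 + 105*d - 41) - 42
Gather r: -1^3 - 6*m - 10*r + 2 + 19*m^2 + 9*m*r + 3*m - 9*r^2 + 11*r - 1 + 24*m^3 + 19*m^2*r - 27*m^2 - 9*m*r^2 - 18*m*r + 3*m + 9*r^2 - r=24*m^3 - 8*m^2 - 9*m*r^2 + r*(19*m^2 - 9*m)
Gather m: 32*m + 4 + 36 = 32*m + 40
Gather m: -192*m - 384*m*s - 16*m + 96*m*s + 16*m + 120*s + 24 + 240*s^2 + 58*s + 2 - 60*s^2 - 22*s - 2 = m*(-288*s - 192) + 180*s^2 + 156*s + 24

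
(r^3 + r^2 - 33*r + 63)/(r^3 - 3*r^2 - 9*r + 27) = (r + 7)/(r + 3)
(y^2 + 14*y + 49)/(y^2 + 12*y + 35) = (y + 7)/(y + 5)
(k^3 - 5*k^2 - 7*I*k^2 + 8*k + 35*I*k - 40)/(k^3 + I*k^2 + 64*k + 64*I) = (k - 5)/(k + 8*I)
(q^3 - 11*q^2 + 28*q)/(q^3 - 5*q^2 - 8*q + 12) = q*(q^2 - 11*q + 28)/(q^3 - 5*q^2 - 8*q + 12)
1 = 1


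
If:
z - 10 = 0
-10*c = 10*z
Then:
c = -10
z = 10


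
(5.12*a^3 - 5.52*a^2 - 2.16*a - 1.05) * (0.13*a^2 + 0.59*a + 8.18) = 0.6656*a^5 + 2.3032*a^4 + 38.344*a^3 - 46.5645*a^2 - 18.2883*a - 8.589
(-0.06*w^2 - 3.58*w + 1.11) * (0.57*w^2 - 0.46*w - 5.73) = -0.0342*w^4 - 2.013*w^3 + 2.6233*w^2 + 20.0028*w - 6.3603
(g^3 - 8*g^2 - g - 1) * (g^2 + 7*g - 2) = g^5 - g^4 - 59*g^3 + 8*g^2 - 5*g + 2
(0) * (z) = 0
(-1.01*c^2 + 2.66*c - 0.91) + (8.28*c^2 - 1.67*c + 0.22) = 7.27*c^2 + 0.99*c - 0.69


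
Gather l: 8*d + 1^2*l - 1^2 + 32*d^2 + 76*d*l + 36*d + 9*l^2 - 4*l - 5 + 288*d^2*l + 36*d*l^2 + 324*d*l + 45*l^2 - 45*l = 32*d^2 + 44*d + l^2*(36*d + 54) + l*(288*d^2 + 400*d - 48) - 6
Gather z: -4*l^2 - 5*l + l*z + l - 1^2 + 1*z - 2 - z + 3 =-4*l^2 + l*z - 4*l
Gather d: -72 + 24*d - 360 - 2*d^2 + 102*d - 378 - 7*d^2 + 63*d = -9*d^2 + 189*d - 810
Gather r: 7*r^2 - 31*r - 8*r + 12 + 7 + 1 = 7*r^2 - 39*r + 20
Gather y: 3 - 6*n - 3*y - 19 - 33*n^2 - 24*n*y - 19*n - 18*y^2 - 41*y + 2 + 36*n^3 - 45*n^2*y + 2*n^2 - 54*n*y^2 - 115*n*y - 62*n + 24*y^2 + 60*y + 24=36*n^3 - 31*n^2 - 87*n + y^2*(6 - 54*n) + y*(-45*n^2 - 139*n + 16) + 10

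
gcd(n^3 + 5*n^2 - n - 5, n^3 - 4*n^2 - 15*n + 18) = n - 1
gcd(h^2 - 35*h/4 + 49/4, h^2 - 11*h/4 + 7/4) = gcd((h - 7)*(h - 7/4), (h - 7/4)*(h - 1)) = h - 7/4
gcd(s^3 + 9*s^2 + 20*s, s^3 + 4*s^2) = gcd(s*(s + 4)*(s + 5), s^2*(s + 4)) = s^2 + 4*s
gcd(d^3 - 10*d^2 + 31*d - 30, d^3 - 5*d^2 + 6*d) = d^2 - 5*d + 6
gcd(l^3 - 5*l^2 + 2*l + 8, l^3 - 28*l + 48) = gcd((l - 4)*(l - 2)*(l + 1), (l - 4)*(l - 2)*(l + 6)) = l^2 - 6*l + 8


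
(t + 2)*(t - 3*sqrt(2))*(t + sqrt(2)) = t^3 - 2*sqrt(2)*t^2 + 2*t^2 - 6*t - 4*sqrt(2)*t - 12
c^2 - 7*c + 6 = (c - 6)*(c - 1)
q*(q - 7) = q^2 - 7*q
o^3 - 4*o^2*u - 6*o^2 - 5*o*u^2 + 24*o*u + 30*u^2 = (o - 6)*(o - 5*u)*(o + u)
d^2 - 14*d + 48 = (d - 8)*(d - 6)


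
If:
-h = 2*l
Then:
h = -2*l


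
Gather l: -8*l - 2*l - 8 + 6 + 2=-10*l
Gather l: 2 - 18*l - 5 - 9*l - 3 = -27*l - 6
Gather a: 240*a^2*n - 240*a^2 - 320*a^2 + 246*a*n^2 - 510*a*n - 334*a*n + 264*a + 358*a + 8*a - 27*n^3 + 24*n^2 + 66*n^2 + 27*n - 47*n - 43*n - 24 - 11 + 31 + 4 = a^2*(240*n - 560) + a*(246*n^2 - 844*n + 630) - 27*n^3 + 90*n^2 - 63*n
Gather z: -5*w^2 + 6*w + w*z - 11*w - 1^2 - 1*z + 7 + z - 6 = -5*w^2 + w*z - 5*w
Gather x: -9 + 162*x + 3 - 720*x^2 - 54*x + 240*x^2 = -480*x^2 + 108*x - 6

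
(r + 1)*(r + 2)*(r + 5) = r^3 + 8*r^2 + 17*r + 10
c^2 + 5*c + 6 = (c + 2)*(c + 3)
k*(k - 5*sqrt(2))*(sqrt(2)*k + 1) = sqrt(2)*k^3 - 9*k^2 - 5*sqrt(2)*k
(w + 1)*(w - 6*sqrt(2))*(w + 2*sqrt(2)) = w^3 - 4*sqrt(2)*w^2 + w^2 - 24*w - 4*sqrt(2)*w - 24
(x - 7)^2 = x^2 - 14*x + 49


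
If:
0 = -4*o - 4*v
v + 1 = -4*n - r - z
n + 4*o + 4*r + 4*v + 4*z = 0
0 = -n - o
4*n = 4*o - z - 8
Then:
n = -4/19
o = 4/19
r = 121/19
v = -4/19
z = -120/19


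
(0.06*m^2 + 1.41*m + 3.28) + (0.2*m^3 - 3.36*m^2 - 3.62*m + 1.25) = 0.2*m^3 - 3.3*m^2 - 2.21*m + 4.53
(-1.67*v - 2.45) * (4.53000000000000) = -7.5651*v - 11.0985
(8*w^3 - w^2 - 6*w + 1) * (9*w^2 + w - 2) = 72*w^5 - w^4 - 71*w^3 + 5*w^2 + 13*w - 2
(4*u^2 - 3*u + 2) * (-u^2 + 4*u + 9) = -4*u^4 + 19*u^3 + 22*u^2 - 19*u + 18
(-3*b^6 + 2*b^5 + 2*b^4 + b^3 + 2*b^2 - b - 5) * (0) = 0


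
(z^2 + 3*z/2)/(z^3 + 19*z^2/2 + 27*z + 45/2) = z/(z^2 + 8*z + 15)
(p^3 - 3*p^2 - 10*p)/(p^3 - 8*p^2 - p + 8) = p*(p^2 - 3*p - 10)/(p^3 - 8*p^2 - p + 8)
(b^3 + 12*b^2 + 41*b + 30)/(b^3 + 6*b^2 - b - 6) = (b + 5)/(b - 1)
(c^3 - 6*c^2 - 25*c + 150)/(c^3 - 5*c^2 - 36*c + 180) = (c + 5)/(c + 6)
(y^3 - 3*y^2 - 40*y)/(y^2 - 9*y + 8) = y*(y + 5)/(y - 1)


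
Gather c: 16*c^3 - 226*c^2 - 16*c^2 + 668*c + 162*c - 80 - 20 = 16*c^3 - 242*c^2 + 830*c - 100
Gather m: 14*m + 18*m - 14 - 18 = 32*m - 32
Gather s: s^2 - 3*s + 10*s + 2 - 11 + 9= s^2 + 7*s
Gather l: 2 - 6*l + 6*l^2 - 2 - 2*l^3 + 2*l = -2*l^3 + 6*l^2 - 4*l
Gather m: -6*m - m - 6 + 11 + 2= 7 - 7*m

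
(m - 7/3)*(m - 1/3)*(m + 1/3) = m^3 - 7*m^2/3 - m/9 + 7/27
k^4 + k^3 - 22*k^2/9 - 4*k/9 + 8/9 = (k - 1)*(k - 2/3)*(k + 2/3)*(k + 2)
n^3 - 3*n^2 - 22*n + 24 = (n - 6)*(n - 1)*(n + 4)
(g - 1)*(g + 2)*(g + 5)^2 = g^4 + 11*g^3 + 33*g^2 + 5*g - 50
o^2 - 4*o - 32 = (o - 8)*(o + 4)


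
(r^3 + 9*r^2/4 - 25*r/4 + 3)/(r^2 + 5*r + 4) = (4*r^2 - 7*r + 3)/(4*(r + 1))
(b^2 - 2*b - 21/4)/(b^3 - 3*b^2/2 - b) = (-4*b^2 + 8*b + 21)/(2*b*(-2*b^2 + 3*b + 2))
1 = 1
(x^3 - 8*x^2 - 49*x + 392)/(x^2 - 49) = x - 8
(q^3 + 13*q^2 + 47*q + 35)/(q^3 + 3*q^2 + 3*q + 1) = (q^2 + 12*q + 35)/(q^2 + 2*q + 1)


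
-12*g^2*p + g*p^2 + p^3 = p*(-3*g + p)*(4*g + p)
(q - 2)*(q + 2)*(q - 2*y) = q^3 - 2*q^2*y - 4*q + 8*y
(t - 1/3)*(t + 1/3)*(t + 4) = t^3 + 4*t^2 - t/9 - 4/9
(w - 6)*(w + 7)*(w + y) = w^3 + w^2*y + w^2 + w*y - 42*w - 42*y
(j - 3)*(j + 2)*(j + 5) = j^3 + 4*j^2 - 11*j - 30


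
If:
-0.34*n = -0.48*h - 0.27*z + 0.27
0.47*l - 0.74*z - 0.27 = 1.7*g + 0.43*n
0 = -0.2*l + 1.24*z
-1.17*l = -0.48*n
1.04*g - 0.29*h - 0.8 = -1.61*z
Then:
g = 0.56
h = -2.32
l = -1.76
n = -4.29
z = -0.28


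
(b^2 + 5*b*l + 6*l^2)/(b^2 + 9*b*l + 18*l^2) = (b + 2*l)/(b + 6*l)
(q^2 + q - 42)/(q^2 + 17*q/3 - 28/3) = 3*(q - 6)/(3*q - 4)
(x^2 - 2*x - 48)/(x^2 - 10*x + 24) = (x^2 - 2*x - 48)/(x^2 - 10*x + 24)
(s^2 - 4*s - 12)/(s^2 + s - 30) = (s^2 - 4*s - 12)/(s^2 + s - 30)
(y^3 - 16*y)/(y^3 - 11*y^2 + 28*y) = (y + 4)/(y - 7)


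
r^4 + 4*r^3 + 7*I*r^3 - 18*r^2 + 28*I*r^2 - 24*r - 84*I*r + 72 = (r - 2)*(r + 6)*(r + I)*(r + 6*I)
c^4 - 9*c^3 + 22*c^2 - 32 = (c - 4)^2*(c - 2)*(c + 1)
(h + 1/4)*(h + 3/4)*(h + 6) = h^3 + 7*h^2 + 99*h/16 + 9/8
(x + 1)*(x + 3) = x^2 + 4*x + 3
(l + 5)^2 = l^2 + 10*l + 25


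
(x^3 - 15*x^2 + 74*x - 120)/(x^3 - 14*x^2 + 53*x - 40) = (x^2 - 10*x + 24)/(x^2 - 9*x + 8)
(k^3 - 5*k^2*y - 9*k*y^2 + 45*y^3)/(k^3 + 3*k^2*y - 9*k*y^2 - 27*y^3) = (k - 5*y)/(k + 3*y)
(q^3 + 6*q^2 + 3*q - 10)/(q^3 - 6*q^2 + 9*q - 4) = (q^2 + 7*q + 10)/(q^2 - 5*q + 4)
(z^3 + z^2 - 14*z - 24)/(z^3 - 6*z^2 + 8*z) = (z^2 + 5*z + 6)/(z*(z - 2))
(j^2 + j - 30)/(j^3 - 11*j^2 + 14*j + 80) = (j + 6)/(j^2 - 6*j - 16)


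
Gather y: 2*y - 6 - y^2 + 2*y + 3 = -y^2 + 4*y - 3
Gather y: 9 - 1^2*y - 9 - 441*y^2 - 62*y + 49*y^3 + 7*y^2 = 49*y^3 - 434*y^2 - 63*y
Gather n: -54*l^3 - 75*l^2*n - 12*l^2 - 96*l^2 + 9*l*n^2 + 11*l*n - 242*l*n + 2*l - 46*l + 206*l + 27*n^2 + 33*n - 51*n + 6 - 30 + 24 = -54*l^3 - 108*l^2 + 162*l + n^2*(9*l + 27) + n*(-75*l^2 - 231*l - 18)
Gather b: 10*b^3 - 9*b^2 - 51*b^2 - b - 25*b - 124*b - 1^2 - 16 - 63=10*b^3 - 60*b^2 - 150*b - 80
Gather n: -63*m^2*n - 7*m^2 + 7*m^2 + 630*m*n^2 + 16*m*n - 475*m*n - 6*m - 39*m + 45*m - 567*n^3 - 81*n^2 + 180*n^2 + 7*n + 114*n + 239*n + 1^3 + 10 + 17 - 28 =-567*n^3 + n^2*(630*m + 99) + n*(-63*m^2 - 459*m + 360)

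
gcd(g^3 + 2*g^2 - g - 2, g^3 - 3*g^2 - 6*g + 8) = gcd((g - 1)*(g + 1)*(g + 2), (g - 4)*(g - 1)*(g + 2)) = g^2 + g - 2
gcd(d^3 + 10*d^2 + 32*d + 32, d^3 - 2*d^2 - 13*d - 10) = d + 2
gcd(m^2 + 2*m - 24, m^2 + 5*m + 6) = 1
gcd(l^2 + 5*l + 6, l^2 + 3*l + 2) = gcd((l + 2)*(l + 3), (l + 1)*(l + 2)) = l + 2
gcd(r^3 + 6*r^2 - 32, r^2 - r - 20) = r + 4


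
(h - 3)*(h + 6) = h^2 + 3*h - 18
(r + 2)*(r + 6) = r^2 + 8*r + 12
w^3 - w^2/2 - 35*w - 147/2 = (w - 7)*(w + 3)*(w + 7/2)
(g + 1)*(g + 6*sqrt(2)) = g^2 + g + 6*sqrt(2)*g + 6*sqrt(2)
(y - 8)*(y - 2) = y^2 - 10*y + 16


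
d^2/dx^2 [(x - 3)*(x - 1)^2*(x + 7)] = 12*x^2 + 12*x - 56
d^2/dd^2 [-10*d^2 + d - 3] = -20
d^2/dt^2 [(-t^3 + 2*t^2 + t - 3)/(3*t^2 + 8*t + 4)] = 2*(-91*t^3 - 249*t^2 - 300*t - 156)/(27*t^6 + 216*t^5 + 684*t^4 + 1088*t^3 + 912*t^2 + 384*t + 64)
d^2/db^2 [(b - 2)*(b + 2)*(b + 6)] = 6*b + 12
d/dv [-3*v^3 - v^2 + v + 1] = -9*v^2 - 2*v + 1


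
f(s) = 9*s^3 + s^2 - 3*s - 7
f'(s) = 27*s^2 + 2*s - 3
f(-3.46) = -357.44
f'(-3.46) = 313.31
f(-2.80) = -188.33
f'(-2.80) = 203.08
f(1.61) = 28.32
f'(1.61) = 70.21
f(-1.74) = -46.16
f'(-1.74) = 75.27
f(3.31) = 320.41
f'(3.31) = 299.43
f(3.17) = 280.23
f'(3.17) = 274.66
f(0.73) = -5.16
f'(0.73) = 12.85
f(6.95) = 3041.77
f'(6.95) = 1315.07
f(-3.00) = -232.00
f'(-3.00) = 234.00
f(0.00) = -7.00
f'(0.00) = -3.00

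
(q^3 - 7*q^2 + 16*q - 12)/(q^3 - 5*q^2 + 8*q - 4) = (q - 3)/(q - 1)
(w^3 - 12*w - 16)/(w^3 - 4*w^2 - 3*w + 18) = (w^2 - 2*w - 8)/(w^2 - 6*w + 9)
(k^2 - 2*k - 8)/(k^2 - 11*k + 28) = (k + 2)/(k - 7)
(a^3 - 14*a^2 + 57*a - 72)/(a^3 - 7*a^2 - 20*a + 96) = (a - 3)/(a + 4)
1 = 1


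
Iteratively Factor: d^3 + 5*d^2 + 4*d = (d + 1)*(d^2 + 4*d) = d*(d + 1)*(d + 4)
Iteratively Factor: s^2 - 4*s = (s)*(s - 4)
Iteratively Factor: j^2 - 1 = (j - 1)*(j + 1)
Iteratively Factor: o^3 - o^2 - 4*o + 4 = (o - 1)*(o^2 - 4) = (o - 1)*(o + 2)*(o - 2)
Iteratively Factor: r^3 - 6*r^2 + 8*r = (r - 4)*(r^2 - 2*r) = (r - 4)*(r - 2)*(r)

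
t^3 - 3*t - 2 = (t - 2)*(t + 1)^2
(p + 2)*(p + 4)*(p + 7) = p^3 + 13*p^2 + 50*p + 56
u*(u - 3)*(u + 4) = u^3 + u^2 - 12*u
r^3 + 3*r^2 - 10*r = r*(r - 2)*(r + 5)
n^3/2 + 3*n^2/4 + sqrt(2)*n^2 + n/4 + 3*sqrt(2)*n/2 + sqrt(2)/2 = (n/2 + 1/2)*(n + 1/2)*(n + 2*sqrt(2))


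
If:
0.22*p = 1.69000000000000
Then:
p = 7.68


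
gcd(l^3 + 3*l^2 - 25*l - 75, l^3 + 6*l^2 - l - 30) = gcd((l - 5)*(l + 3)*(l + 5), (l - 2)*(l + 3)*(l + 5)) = l^2 + 8*l + 15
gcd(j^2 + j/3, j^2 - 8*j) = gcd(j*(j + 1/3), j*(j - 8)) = j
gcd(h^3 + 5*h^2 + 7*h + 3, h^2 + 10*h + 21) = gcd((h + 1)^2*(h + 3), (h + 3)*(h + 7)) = h + 3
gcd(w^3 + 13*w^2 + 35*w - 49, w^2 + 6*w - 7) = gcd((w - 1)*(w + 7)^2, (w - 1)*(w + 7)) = w^2 + 6*w - 7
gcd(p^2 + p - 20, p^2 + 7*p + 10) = p + 5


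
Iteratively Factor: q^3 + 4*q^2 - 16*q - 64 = (q + 4)*(q^2 - 16) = (q + 4)^2*(q - 4)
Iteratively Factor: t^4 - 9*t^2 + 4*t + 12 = (t - 2)*(t^3 + 2*t^2 - 5*t - 6) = (t - 2)*(t + 3)*(t^2 - t - 2) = (t - 2)*(t + 1)*(t + 3)*(t - 2)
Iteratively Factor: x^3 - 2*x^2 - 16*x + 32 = (x + 4)*(x^2 - 6*x + 8) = (x - 4)*(x + 4)*(x - 2)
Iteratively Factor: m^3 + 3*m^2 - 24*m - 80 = (m + 4)*(m^2 - m - 20) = (m + 4)^2*(m - 5)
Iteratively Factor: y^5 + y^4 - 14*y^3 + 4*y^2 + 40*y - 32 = (y - 1)*(y^4 + 2*y^3 - 12*y^2 - 8*y + 32) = (y - 2)*(y - 1)*(y^3 + 4*y^2 - 4*y - 16) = (y - 2)^2*(y - 1)*(y^2 + 6*y + 8) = (y - 2)^2*(y - 1)*(y + 4)*(y + 2)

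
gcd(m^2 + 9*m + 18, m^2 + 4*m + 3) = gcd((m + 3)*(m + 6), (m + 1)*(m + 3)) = m + 3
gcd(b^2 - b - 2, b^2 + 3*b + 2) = b + 1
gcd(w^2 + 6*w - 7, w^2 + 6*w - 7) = w^2 + 6*w - 7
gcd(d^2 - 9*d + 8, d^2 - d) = d - 1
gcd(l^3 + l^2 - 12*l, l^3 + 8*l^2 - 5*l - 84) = l^2 + l - 12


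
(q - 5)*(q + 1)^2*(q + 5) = q^4 + 2*q^3 - 24*q^2 - 50*q - 25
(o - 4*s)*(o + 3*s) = o^2 - o*s - 12*s^2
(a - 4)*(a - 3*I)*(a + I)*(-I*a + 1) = -I*a^4 - a^3 + 4*I*a^3 + 4*a^2 - 5*I*a^2 + 3*a + 20*I*a - 12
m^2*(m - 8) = m^3 - 8*m^2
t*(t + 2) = t^2 + 2*t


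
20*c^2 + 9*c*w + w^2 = (4*c + w)*(5*c + w)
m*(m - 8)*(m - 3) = m^3 - 11*m^2 + 24*m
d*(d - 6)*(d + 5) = d^3 - d^2 - 30*d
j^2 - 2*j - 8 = (j - 4)*(j + 2)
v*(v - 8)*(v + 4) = v^3 - 4*v^2 - 32*v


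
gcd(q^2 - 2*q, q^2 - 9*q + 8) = 1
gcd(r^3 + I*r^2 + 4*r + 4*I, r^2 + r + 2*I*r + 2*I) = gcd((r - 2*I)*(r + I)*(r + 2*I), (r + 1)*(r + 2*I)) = r + 2*I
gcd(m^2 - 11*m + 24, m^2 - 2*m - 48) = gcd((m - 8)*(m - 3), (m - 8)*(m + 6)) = m - 8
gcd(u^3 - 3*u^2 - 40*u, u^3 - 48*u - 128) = u - 8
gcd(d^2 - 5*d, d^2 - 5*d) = d^2 - 5*d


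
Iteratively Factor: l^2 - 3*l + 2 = (l - 2)*(l - 1)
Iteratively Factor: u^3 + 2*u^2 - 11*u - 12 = (u + 1)*(u^2 + u - 12) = (u + 1)*(u + 4)*(u - 3)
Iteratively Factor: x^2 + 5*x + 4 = (x + 1)*(x + 4)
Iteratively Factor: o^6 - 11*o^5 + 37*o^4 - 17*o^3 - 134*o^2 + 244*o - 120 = (o + 2)*(o^5 - 13*o^4 + 63*o^3 - 143*o^2 + 152*o - 60) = (o - 2)*(o + 2)*(o^4 - 11*o^3 + 41*o^2 - 61*o + 30) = (o - 2)*(o - 1)*(o + 2)*(o^3 - 10*o^2 + 31*o - 30) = (o - 2)^2*(o - 1)*(o + 2)*(o^2 - 8*o + 15) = (o - 3)*(o - 2)^2*(o - 1)*(o + 2)*(o - 5)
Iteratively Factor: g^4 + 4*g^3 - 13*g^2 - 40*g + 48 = (g - 3)*(g^3 + 7*g^2 + 8*g - 16) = (g - 3)*(g + 4)*(g^2 + 3*g - 4) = (g - 3)*(g - 1)*(g + 4)*(g + 4)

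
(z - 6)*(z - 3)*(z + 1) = z^3 - 8*z^2 + 9*z + 18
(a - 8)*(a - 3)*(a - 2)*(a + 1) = a^4 - 12*a^3 + 33*a^2 - 2*a - 48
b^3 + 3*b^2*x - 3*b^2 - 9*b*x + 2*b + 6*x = (b - 2)*(b - 1)*(b + 3*x)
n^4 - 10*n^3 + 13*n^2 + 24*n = n*(n - 8)*(n - 3)*(n + 1)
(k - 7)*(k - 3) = k^2 - 10*k + 21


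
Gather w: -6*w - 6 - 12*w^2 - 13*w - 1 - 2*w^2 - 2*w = -14*w^2 - 21*w - 7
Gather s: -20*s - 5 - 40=-20*s - 45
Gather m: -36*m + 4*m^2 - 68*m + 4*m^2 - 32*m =8*m^2 - 136*m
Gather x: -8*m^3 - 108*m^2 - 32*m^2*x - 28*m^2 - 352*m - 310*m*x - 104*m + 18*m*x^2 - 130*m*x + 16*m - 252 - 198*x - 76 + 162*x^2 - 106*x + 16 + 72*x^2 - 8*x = -8*m^3 - 136*m^2 - 440*m + x^2*(18*m + 234) + x*(-32*m^2 - 440*m - 312) - 312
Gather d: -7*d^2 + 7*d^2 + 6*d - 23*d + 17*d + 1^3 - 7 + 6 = 0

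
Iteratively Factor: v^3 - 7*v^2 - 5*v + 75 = (v - 5)*(v^2 - 2*v - 15) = (v - 5)*(v + 3)*(v - 5)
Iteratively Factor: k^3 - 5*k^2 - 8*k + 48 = (k - 4)*(k^2 - k - 12) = (k - 4)^2*(k + 3)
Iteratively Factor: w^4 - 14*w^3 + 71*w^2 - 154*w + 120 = (w - 3)*(w^3 - 11*w^2 + 38*w - 40) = (w - 5)*(w - 3)*(w^2 - 6*w + 8) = (w - 5)*(w - 3)*(w - 2)*(w - 4)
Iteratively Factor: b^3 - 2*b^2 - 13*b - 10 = (b + 2)*(b^2 - 4*b - 5) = (b + 1)*(b + 2)*(b - 5)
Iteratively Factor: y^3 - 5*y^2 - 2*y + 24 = (y - 4)*(y^2 - y - 6) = (y - 4)*(y + 2)*(y - 3)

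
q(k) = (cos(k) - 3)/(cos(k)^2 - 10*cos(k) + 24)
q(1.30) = -0.13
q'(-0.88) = -0.01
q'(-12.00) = 0.00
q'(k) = (2*sin(k)*cos(k) - 10*sin(k))*(cos(k) - 3)/(cos(k)^2 - 10*cos(k) + 24)^2 - sin(k)/(cos(k)^2 - 10*cos(k) + 24)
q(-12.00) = -0.13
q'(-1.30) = -0.01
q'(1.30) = 0.01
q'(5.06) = -0.01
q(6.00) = -0.13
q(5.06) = -0.13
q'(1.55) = 0.01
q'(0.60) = 0.00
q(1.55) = -0.13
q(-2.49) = -0.12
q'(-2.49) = -0.01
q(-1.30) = -0.13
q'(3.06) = 0.00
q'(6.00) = 0.00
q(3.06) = -0.11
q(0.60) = -0.13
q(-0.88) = -0.13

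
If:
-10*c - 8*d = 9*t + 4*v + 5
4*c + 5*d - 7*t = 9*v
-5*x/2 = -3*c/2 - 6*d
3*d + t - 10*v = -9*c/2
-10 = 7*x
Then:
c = 13970/58107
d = -5440/8301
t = -3725/19369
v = -2085/19369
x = -10/7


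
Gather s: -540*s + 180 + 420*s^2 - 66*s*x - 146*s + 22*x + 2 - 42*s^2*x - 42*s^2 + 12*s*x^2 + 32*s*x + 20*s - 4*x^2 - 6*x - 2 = s^2*(378 - 42*x) + s*(12*x^2 - 34*x - 666) - 4*x^2 + 16*x + 180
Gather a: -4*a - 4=-4*a - 4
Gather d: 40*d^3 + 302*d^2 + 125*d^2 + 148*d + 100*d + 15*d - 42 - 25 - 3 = 40*d^3 + 427*d^2 + 263*d - 70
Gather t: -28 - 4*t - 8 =-4*t - 36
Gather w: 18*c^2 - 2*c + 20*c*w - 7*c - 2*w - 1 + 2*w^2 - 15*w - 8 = 18*c^2 - 9*c + 2*w^2 + w*(20*c - 17) - 9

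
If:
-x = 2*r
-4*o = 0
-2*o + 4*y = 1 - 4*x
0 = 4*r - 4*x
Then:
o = 0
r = 0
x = 0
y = 1/4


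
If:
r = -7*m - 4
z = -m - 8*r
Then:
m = z/55 - 32/55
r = 4/55 - 7*z/55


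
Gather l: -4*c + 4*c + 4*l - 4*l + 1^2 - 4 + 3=0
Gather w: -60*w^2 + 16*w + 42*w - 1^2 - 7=-60*w^2 + 58*w - 8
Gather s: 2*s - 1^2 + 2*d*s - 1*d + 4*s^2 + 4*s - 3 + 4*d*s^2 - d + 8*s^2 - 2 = -2*d + s^2*(4*d + 12) + s*(2*d + 6) - 6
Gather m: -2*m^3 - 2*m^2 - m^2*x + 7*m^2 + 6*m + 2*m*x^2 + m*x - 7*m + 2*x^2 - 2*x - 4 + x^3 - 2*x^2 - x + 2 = -2*m^3 + m^2*(5 - x) + m*(2*x^2 + x - 1) + x^3 - 3*x - 2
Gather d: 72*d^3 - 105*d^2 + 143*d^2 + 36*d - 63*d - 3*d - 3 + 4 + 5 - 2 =72*d^3 + 38*d^2 - 30*d + 4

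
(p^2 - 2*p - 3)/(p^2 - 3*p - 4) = (p - 3)/(p - 4)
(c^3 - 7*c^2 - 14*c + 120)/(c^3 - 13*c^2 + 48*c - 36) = (c^2 - c - 20)/(c^2 - 7*c + 6)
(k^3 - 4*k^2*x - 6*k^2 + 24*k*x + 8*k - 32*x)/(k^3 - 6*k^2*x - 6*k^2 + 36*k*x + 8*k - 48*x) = (-k + 4*x)/(-k + 6*x)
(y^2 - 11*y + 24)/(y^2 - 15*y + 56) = (y - 3)/(y - 7)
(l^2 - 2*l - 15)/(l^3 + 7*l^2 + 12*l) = (l - 5)/(l*(l + 4))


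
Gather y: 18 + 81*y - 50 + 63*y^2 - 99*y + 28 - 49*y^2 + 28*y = 14*y^2 + 10*y - 4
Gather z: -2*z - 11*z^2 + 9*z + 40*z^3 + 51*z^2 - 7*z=40*z^3 + 40*z^2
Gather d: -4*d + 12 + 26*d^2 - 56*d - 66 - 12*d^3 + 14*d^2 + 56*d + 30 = -12*d^3 + 40*d^2 - 4*d - 24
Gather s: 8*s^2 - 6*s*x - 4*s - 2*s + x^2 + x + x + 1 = 8*s^2 + s*(-6*x - 6) + x^2 + 2*x + 1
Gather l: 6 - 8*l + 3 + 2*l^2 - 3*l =2*l^2 - 11*l + 9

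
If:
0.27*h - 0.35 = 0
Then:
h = 1.30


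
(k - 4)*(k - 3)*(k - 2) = k^3 - 9*k^2 + 26*k - 24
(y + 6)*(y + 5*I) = y^2 + 6*y + 5*I*y + 30*I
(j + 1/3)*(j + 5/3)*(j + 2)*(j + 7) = j^4 + 11*j^3 + 293*j^2/9 + 33*j + 70/9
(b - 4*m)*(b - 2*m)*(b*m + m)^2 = b^4*m^2 - 6*b^3*m^3 + 2*b^3*m^2 + 8*b^2*m^4 - 12*b^2*m^3 + b^2*m^2 + 16*b*m^4 - 6*b*m^3 + 8*m^4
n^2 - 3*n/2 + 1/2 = (n - 1)*(n - 1/2)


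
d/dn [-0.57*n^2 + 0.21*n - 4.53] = 0.21 - 1.14*n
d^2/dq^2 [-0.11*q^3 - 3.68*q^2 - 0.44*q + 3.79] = -0.66*q - 7.36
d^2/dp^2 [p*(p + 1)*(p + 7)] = 6*p + 16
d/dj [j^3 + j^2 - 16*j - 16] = 3*j^2 + 2*j - 16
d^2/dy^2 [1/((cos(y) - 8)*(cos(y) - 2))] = (-4*sin(y)^4 + 38*sin(y)^2 - 395*cos(y)/2 + 15*cos(3*y)/2 + 134)/((cos(y) - 8)^3*(cos(y) - 2)^3)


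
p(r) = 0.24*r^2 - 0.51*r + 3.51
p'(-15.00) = -7.71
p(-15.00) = 65.16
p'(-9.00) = -4.83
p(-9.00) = 27.54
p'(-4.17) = -2.51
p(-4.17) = 9.81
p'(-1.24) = -1.11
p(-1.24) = 4.51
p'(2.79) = 0.83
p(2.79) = 3.96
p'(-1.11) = -1.04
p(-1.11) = 4.37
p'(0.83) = -0.11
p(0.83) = 3.25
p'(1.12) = 0.03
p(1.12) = 3.24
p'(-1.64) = -1.30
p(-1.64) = 4.99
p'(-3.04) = -1.97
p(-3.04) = 7.28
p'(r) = 0.48*r - 0.51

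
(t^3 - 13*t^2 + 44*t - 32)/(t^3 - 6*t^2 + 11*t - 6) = (t^2 - 12*t + 32)/(t^2 - 5*t + 6)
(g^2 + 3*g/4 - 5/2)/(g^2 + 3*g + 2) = (g - 5/4)/(g + 1)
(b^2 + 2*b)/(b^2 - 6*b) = (b + 2)/(b - 6)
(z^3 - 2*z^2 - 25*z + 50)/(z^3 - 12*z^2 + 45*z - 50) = (z + 5)/(z - 5)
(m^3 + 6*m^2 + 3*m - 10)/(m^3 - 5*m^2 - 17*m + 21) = (m^2 + 7*m + 10)/(m^2 - 4*m - 21)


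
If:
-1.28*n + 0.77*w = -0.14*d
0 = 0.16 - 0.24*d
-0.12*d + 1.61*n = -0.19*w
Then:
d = 0.67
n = 0.05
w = -0.03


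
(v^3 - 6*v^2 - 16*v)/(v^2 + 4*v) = (v^2 - 6*v - 16)/(v + 4)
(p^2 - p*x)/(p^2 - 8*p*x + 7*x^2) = p/(p - 7*x)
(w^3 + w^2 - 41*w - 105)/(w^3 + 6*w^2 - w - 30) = (w - 7)/(w - 2)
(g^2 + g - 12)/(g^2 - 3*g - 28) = (g - 3)/(g - 7)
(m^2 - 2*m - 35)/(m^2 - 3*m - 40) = (m - 7)/(m - 8)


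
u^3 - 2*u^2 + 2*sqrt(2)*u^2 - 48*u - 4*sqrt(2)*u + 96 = (u - 2)*(u - 4*sqrt(2))*(u + 6*sqrt(2))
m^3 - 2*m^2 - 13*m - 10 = (m - 5)*(m + 1)*(m + 2)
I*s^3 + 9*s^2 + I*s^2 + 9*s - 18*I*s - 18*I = (s - 6*I)*(s - 3*I)*(I*s + I)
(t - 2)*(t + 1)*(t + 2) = t^3 + t^2 - 4*t - 4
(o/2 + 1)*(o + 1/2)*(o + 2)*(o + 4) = o^4/2 + 17*o^3/4 + 12*o^2 + 13*o + 4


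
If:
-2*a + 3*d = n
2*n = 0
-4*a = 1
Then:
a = -1/4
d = -1/6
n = 0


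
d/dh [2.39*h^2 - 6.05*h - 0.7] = 4.78*h - 6.05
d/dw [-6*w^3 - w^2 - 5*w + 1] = -18*w^2 - 2*w - 5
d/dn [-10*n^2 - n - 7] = -20*n - 1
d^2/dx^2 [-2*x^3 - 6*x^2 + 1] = -12*x - 12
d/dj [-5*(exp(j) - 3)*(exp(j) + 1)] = 10*(1 - exp(j))*exp(j)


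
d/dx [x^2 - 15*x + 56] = 2*x - 15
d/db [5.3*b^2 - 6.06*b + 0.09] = 10.6*b - 6.06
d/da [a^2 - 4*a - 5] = 2*a - 4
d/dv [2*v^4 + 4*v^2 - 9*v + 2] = 8*v^3 + 8*v - 9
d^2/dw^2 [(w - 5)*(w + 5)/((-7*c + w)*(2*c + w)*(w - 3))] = 2*(2*w*(2*c + w)^2*(7*c - w)^2*(w - 3) - 2*w*(2*c + w)^2*(7*c - w)*(w - 3)^2 + 2*w*(2*c + w)*(7*c - w)^2*(w - 3)^2 - (2*c + w)^2*(7*c - w)^2*(w - 5)*(w + 5) - (2*c + w)^2*(7*c - w)^2*(w - 3)^2 + (2*c + w)^2*(7*c - w)*(w - 5)*(w - 3)*(w + 5) - (2*c + w)^2*(w - 5)*(w - 3)^2*(w + 5) - (2*c + w)*(7*c - w)^2*(w - 5)*(w - 3)*(w + 5) + (2*c + w)*(7*c - w)*(w - 5)*(w - 3)^2*(w + 5) - (7*c - w)^2*(w - 5)*(w - 3)^2*(w + 5))/((2*c + w)^3*(7*c - w)^3*(w - 3)^3)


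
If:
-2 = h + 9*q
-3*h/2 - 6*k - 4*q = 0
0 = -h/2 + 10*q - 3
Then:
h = -94/29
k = 125/174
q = 4/29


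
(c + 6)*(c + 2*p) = c^2 + 2*c*p + 6*c + 12*p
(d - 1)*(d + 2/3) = d^2 - d/3 - 2/3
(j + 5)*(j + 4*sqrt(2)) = j^2 + 5*j + 4*sqrt(2)*j + 20*sqrt(2)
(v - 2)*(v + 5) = v^2 + 3*v - 10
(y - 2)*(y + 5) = y^2 + 3*y - 10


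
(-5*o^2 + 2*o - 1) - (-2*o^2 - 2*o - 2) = -3*o^2 + 4*o + 1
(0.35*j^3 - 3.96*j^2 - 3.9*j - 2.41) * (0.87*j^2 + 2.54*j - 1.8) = 0.3045*j^5 - 2.5562*j^4 - 14.0814*j^3 - 4.8747*j^2 + 0.898599999999999*j + 4.338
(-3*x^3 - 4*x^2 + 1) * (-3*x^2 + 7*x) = 9*x^5 - 9*x^4 - 28*x^3 - 3*x^2 + 7*x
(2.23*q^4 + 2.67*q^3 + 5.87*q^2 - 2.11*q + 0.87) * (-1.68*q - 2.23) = -3.7464*q^5 - 9.4585*q^4 - 15.8157*q^3 - 9.5453*q^2 + 3.2437*q - 1.9401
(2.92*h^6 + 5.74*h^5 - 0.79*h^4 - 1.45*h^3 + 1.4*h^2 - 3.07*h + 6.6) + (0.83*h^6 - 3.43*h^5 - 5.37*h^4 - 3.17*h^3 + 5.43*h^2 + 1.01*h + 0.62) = 3.75*h^6 + 2.31*h^5 - 6.16*h^4 - 4.62*h^3 + 6.83*h^2 - 2.06*h + 7.22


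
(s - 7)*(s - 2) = s^2 - 9*s + 14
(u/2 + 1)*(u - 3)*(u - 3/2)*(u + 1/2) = u^4/2 - u^3 - 23*u^2/8 + 27*u/8 + 9/4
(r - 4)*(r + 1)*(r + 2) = r^3 - r^2 - 10*r - 8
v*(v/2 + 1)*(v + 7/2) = v^3/2 + 11*v^2/4 + 7*v/2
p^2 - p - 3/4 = (p - 3/2)*(p + 1/2)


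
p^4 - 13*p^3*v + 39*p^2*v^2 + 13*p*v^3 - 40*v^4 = (p - 8*v)*(p - 5*v)*(p - v)*(p + v)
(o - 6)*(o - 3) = o^2 - 9*o + 18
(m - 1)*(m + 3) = m^2 + 2*m - 3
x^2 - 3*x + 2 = (x - 2)*(x - 1)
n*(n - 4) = n^2 - 4*n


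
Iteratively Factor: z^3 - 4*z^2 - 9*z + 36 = (z - 4)*(z^2 - 9) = (z - 4)*(z + 3)*(z - 3)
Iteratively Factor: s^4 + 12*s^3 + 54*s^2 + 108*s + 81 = (s + 3)*(s^3 + 9*s^2 + 27*s + 27) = (s + 3)^2*(s^2 + 6*s + 9) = (s + 3)^3*(s + 3)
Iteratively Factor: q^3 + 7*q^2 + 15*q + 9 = (q + 1)*(q^2 + 6*q + 9) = (q + 1)*(q + 3)*(q + 3)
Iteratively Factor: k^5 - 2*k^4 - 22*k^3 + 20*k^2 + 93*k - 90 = (k - 2)*(k^4 - 22*k^2 - 24*k + 45) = (k - 2)*(k - 1)*(k^3 + k^2 - 21*k - 45) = (k - 5)*(k - 2)*(k - 1)*(k^2 + 6*k + 9) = (k - 5)*(k - 2)*(k - 1)*(k + 3)*(k + 3)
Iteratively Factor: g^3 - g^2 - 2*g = (g + 1)*(g^2 - 2*g) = g*(g + 1)*(g - 2)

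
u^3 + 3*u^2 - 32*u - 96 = (u + 3)*(u - 4*sqrt(2))*(u + 4*sqrt(2))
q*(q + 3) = q^2 + 3*q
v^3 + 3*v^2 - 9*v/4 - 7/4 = (v - 1)*(v + 1/2)*(v + 7/2)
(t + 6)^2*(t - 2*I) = t^3 + 12*t^2 - 2*I*t^2 + 36*t - 24*I*t - 72*I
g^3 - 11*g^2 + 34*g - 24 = (g - 6)*(g - 4)*(g - 1)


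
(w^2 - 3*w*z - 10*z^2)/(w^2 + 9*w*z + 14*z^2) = (w - 5*z)/(w + 7*z)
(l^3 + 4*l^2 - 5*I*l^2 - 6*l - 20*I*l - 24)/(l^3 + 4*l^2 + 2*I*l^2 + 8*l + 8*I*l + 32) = (l - 3*I)/(l + 4*I)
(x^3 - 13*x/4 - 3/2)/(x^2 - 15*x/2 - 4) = (x^2 - x/2 - 3)/(x - 8)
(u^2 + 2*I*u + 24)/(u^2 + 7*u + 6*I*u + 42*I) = (u - 4*I)/(u + 7)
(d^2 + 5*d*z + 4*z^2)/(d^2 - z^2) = (-d - 4*z)/(-d + z)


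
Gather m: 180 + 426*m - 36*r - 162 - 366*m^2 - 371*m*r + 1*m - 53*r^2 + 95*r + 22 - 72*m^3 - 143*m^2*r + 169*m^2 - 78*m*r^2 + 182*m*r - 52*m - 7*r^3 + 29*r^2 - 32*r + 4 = -72*m^3 + m^2*(-143*r - 197) + m*(-78*r^2 - 189*r + 375) - 7*r^3 - 24*r^2 + 27*r + 44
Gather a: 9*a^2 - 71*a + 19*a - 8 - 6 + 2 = 9*a^2 - 52*a - 12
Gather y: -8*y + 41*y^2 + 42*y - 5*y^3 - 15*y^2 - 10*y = -5*y^3 + 26*y^2 + 24*y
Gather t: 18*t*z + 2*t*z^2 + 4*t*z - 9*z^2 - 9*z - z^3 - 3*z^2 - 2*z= t*(2*z^2 + 22*z) - z^3 - 12*z^2 - 11*z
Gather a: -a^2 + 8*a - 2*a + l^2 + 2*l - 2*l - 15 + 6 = -a^2 + 6*a + l^2 - 9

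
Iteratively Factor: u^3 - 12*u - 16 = (u - 4)*(u^2 + 4*u + 4) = (u - 4)*(u + 2)*(u + 2)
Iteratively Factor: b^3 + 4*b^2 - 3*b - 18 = (b - 2)*(b^2 + 6*b + 9) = (b - 2)*(b + 3)*(b + 3)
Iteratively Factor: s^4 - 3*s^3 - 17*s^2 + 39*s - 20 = (s - 5)*(s^3 + 2*s^2 - 7*s + 4) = (s - 5)*(s - 1)*(s^2 + 3*s - 4) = (s - 5)*(s - 1)^2*(s + 4)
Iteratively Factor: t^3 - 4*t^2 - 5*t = (t - 5)*(t^2 + t) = (t - 5)*(t + 1)*(t)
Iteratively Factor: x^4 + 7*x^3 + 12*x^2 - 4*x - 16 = (x - 1)*(x^3 + 8*x^2 + 20*x + 16) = (x - 1)*(x + 2)*(x^2 + 6*x + 8) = (x - 1)*(x + 2)^2*(x + 4)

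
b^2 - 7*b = b*(b - 7)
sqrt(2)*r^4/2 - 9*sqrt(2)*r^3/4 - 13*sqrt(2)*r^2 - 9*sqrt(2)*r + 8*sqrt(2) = (r - 8)*(r - 1/2)*(r + 2)*(sqrt(2)*r/2 + sqrt(2))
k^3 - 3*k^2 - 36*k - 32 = (k - 8)*(k + 1)*(k + 4)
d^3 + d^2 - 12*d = d*(d - 3)*(d + 4)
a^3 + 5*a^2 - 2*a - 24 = (a - 2)*(a + 3)*(a + 4)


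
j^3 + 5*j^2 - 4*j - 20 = (j - 2)*(j + 2)*(j + 5)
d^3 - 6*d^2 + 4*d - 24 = (d - 6)*(d - 2*I)*(d + 2*I)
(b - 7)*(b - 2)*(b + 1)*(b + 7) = b^4 - b^3 - 51*b^2 + 49*b + 98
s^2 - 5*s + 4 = (s - 4)*(s - 1)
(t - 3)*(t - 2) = t^2 - 5*t + 6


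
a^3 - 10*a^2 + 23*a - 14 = (a - 7)*(a - 2)*(a - 1)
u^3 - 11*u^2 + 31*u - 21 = (u - 7)*(u - 3)*(u - 1)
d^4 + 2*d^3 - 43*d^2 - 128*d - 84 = (d - 7)*(d + 1)*(d + 2)*(d + 6)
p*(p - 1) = p^2 - p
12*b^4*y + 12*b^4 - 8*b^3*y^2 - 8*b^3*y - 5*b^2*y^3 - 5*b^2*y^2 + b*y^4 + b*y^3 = (-6*b + y)*(-b + y)*(2*b + y)*(b*y + b)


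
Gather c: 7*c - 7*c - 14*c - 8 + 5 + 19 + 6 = 22 - 14*c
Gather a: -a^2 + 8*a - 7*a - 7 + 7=-a^2 + a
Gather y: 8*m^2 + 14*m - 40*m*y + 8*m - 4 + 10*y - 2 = 8*m^2 + 22*m + y*(10 - 40*m) - 6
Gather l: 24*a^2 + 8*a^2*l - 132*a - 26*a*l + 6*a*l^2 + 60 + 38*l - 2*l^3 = 24*a^2 + 6*a*l^2 - 132*a - 2*l^3 + l*(8*a^2 - 26*a + 38) + 60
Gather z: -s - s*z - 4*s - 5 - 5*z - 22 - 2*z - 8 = -5*s + z*(-s - 7) - 35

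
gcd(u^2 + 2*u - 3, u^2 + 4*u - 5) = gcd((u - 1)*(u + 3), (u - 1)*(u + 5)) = u - 1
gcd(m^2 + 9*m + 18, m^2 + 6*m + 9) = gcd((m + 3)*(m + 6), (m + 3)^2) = m + 3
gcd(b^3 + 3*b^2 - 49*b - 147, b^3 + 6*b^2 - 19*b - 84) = b^2 + 10*b + 21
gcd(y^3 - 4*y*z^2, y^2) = y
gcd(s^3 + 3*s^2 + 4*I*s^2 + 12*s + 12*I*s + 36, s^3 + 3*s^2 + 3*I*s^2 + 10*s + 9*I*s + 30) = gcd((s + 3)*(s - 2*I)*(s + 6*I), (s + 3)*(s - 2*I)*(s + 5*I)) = s^2 + s*(3 - 2*I) - 6*I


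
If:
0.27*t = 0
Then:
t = 0.00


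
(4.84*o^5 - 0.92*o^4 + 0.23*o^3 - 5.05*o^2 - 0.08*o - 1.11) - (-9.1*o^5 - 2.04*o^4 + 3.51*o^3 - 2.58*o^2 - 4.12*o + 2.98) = 13.94*o^5 + 1.12*o^4 - 3.28*o^3 - 2.47*o^2 + 4.04*o - 4.09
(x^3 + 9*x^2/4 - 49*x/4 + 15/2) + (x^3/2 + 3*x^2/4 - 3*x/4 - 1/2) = 3*x^3/2 + 3*x^2 - 13*x + 7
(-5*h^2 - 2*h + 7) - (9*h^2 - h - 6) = -14*h^2 - h + 13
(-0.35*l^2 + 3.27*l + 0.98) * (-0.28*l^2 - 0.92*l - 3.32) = 0.098*l^4 - 0.5936*l^3 - 2.1208*l^2 - 11.758*l - 3.2536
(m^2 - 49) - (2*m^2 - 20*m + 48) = -m^2 + 20*m - 97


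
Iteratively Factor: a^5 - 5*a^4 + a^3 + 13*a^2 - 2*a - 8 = (a - 2)*(a^4 - 3*a^3 - 5*a^2 + 3*a + 4) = (a - 4)*(a - 2)*(a^3 + a^2 - a - 1) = (a - 4)*(a - 2)*(a + 1)*(a^2 - 1) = (a - 4)*(a - 2)*(a - 1)*(a + 1)*(a + 1)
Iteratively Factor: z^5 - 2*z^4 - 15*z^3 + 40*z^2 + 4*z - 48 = (z - 2)*(z^4 - 15*z^2 + 10*z + 24) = (z - 2)^2*(z^3 + 2*z^2 - 11*z - 12) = (z - 2)^2*(z + 1)*(z^2 + z - 12) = (z - 3)*(z - 2)^2*(z + 1)*(z + 4)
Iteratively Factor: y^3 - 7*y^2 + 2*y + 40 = (y - 5)*(y^2 - 2*y - 8) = (y - 5)*(y - 4)*(y + 2)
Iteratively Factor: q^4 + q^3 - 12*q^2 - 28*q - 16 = (q + 2)*(q^3 - q^2 - 10*q - 8) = (q + 2)^2*(q^2 - 3*q - 4) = (q + 1)*(q + 2)^2*(q - 4)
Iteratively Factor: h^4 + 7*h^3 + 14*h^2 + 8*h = (h + 4)*(h^3 + 3*h^2 + 2*h) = (h + 2)*(h + 4)*(h^2 + h) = (h + 1)*(h + 2)*(h + 4)*(h)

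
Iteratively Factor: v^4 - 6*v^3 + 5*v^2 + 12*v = (v - 4)*(v^3 - 2*v^2 - 3*v) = v*(v - 4)*(v^2 - 2*v - 3) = v*(v - 4)*(v - 3)*(v + 1)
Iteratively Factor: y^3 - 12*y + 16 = (y + 4)*(y^2 - 4*y + 4) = (y - 2)*(y + 4)*(y - 2)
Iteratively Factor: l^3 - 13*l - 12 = (l - 4)*(l^2 + 4*l + 3) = (l - 4)*(l + 1)*(l + 3)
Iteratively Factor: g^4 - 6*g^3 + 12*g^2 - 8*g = (g - 2)*(g^3 - 4*g^2 + 4*g) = (g - 2)^2*(g^2 - 2*g) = g*(g - 2)^2*(g - 2)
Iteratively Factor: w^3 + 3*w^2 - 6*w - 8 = (w + 1)*(w^2 + 2*w - 8) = (w + 1)*(w + 4)*(w - 2)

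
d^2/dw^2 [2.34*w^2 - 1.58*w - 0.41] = 4.68000000000000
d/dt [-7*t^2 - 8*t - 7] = -14*t - 8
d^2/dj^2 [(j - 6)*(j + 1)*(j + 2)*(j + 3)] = 12*j^2 - 50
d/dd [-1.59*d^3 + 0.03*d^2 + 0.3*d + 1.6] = -4.77*d^2 + 0.06*d + 0.3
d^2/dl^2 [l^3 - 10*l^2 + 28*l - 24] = 6*l - 20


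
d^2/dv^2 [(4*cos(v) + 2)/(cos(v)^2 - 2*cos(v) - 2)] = 4*(5*sin(v)^4*cos(v) + 4*sin(v)^4 - 7*sin(v)^2 + 5*cos(v)/4 + 3*cos(3*v) - cos(5*v)/4 + 5)/(sin(v)^2 + 2*cos(v) + 1)^3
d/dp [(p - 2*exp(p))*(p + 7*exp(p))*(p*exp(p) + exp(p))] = (p^3 + 10*p^2*exp(p) + 4*p^2 - 42*p*exp(2*p) + 20*p*exp(p) + 2*p - 56*exp(2*p) + 5*exp(p))*exp(p)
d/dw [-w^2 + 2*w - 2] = 2 - 2*w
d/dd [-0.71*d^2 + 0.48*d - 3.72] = 0.48 - 1.42*d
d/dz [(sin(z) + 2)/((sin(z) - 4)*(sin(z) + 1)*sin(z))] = (-2*sin(z)^3 - 3*sin(z)^2 + 12*sin(z) + 8)*cos(z)/((sin(z) - 4)^2*(sin(z) + 1)^2*sin(z)^2)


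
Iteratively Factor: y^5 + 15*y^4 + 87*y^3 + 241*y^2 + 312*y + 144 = (y + 4)*(y^4 + 11*y^3 + 43*y^2 + 69*y + 36) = (y + 3)*(y + 4)*(y^3 + 8*y^2 + 19*y + 12) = (y + 1)*(y + 3)*(y + 4)*(y^2 + 7*y + 12) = (y + 1)*(y + 3)*(y + 4)^2*(y + 3)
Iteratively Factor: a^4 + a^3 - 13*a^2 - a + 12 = (a - 3)*(a^3 + 4*a^2 - a - 4) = (a - 3)*(a - 1)*(a^2 + 5*a + 4) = (a - 3)*(a - 1)*(a + 1)*(a + 4)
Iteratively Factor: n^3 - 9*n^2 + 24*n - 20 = (n - 2)*(n^2 - 7*n + 10) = (n - 5)*(n - 2)*(n - 2)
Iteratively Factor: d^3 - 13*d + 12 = (d - 1)*(d^2 + d - 12) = (d - 1)*(d + 4)*(d - 3)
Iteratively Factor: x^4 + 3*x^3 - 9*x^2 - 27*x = (x - 3)*(x^3 + 6*x^2 + 9*x) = (x - 3)*(x + 3)*(x^2 + 3*x) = x*(x - 3)*(x + 3)*(x + 3)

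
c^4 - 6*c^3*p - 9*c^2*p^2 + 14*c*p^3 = c*(c - 7*p)*(c - p)*(c + 2*p)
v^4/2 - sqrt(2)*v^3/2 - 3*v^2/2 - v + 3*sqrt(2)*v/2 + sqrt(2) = (v/2 + 1/2)*(v - 2)*(v + 1)*(v - sqrt(2))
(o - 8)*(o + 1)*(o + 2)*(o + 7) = o^4 + 2*o^3 - 57*o^2 - 170*o - 112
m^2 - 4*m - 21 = (m - 7)*(m + 3)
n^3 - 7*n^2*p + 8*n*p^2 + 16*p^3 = (n - 4*p)^2*(n + p)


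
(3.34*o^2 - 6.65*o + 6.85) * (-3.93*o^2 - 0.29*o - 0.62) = -13.1262*o^4 + 25.1659*o^3 - 27.0628*o^2 + 2.1365*o - 4.247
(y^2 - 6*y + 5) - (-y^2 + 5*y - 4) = 2*y^2 - 11*y + 9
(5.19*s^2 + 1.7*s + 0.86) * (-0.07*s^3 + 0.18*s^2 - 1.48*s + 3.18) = -0.3633*s^5 + 0.8152*s^4 - 7.4354*s^3 + 14.143*s^2 + 4.1332*s + 2.7348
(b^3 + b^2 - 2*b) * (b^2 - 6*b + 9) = b^5 - 5*b^4 + b^3 + 21*b^2 - 18*b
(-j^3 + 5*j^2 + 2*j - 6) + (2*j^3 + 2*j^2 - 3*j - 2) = j^3 + 7*j^2 - j - 8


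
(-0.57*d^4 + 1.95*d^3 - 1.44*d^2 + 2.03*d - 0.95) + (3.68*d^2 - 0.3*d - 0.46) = -0.57*d^4 + 1.95*d^3 + 2.24*d^2 + 1.73*d - 1.41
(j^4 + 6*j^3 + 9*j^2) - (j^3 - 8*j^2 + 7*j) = j^4 + 5*j^3 + 17*j^2 - 7*j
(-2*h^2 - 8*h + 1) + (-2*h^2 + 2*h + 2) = -4*h^2 - 6*h + 3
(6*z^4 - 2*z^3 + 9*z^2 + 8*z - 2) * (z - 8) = 6*z^5 - 50*z^4 + 25*z^3 - 64*z^2 - 66*z + 16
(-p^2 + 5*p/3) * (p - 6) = -p^3 + 23*p^2/3 - 10*p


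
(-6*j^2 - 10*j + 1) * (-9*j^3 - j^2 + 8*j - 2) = 54*j^5 + 96*j^4 - 47*j^3 - 69*j^2 + 28*j - 2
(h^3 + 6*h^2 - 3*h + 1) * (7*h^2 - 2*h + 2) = 7*h^5 + 40*h^4 - 31*h^3 + 25*h^2 - 8*h + 2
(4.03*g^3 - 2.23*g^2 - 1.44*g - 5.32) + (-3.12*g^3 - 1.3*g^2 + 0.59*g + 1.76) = 0.91*g^3 - 3.53*g^2 - 0.85*g - 3.56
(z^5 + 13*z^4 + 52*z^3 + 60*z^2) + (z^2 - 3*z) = z^5 + 13*z^4 + 52*z^3 + 61*z^2 - 3*z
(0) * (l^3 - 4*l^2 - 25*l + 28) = 0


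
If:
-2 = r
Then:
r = -2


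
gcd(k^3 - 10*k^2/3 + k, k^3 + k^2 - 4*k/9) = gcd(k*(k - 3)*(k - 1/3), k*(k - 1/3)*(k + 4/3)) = k^2 - k/3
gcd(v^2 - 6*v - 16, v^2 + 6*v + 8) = v + 2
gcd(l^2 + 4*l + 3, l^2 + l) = l + 1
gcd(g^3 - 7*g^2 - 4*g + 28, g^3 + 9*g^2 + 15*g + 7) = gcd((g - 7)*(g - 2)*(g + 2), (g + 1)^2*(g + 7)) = 1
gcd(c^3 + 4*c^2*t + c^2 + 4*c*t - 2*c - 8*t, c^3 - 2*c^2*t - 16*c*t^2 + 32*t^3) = c + 4*t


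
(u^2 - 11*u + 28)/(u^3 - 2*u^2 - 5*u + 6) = (u^2 - 11*u + 28)/(u^3 - 2*u^2 - 5*u + 6)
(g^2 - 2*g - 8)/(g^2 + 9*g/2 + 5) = 2*(g - 4)/(2*g + 5)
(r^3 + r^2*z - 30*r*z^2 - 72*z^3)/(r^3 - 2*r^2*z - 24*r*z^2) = (r + 3*z)/r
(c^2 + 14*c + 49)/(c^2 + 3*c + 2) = (c^2 + 14*c + 49)/(c^2 + 3*c + 2)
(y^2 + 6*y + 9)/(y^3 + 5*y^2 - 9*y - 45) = (y + 3)/(y^2 + 2*y - 15)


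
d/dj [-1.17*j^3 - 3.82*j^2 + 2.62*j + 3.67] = -3.51*j^2 - 7.64*j + 2.62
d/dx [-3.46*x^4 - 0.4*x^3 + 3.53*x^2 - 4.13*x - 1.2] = -13.84*x^3 - 1.2*x^2 + 7.06*x - 4.13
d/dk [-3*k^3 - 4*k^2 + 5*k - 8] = -9*k^2 - 8*k + 5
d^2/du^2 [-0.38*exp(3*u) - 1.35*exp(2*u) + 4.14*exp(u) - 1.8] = (-3.42*exp(2*u) - 5.4*exp(u) + 4.14)*exp(u)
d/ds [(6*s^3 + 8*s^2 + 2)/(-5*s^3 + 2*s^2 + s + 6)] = 2*(26*s^4 + 6*s^3 + 73*s^2 + 44*s - 1)/(25*s^6 - 20*s^5 - 6*s^4 - 56*s^3 + 25*s^2 + 12*s + 36)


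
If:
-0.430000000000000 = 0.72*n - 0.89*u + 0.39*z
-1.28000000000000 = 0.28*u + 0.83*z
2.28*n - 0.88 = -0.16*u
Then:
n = 0.38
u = 0.10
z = -1.58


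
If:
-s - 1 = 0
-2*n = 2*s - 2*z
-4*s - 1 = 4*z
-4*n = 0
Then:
No Solution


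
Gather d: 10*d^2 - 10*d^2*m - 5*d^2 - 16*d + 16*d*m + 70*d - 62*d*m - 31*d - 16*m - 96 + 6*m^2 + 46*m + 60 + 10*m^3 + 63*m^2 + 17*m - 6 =d^2*(5 - 10*m) + d*(23 - 46*m) + 10*m^3 + 69*m^2 + 47*m - 42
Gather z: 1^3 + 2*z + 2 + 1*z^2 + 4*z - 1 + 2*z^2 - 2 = 3*z^2 + 6*z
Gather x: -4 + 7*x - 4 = 7*x - 8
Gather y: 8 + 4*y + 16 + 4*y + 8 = 8*y + 32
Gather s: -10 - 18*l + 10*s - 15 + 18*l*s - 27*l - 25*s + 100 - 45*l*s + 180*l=135*l + s*(-27*l - 15) + 75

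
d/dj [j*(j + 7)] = 2*j + 7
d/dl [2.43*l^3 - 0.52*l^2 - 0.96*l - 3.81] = 7.29*l^2 - 1.04*l - 0.96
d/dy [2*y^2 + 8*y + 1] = 4*y + 8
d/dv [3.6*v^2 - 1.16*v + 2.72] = 7.2*v - 1.16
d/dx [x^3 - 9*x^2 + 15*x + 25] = 3*x^2 - 18*x + 15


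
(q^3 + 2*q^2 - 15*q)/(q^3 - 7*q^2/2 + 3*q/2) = 2*(q + 5)/(2*q - 1)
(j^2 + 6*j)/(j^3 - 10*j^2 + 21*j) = (j + 6)/(j^2 - 10*j + 21)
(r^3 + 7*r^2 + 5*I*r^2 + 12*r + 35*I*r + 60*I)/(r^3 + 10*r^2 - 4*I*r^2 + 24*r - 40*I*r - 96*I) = (r^2 + r*(3 + 5*I) + 15*I)/(r^2 + r*(6 - 4*I) - 24*I)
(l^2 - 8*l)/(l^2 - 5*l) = (l - 8)/(l - 5)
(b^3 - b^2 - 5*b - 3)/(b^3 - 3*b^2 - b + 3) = (b + 1)/(b - 1)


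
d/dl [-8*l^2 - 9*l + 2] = -16*l - 9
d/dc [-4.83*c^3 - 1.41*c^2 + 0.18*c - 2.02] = -14.49*c^2 - 2.82*c + 0.18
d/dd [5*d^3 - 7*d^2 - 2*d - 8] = 15*d^2 - 14*d - 2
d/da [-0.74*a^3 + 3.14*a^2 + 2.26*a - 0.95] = -2.22*a^2 + 6.28*a + 2.26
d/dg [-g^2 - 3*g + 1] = -2*g - 3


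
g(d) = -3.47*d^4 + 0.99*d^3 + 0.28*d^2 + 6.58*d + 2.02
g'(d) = -13.88*d^3 + 2.97*d^2 + 0.56*d + 6.58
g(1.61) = -5.84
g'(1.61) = -42.75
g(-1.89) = -60.38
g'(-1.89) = 109.84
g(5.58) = -3144.62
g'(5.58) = -2309.35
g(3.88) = -696.83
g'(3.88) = -757.28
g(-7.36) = -10608.12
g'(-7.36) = 5697.14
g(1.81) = -16.53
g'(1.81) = -64.98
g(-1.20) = -14.38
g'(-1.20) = 34.17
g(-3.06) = -348.10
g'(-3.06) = 430.37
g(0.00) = 2.02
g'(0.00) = 6.58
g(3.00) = -230.06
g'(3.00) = -339.77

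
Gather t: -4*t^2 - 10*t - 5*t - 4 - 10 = -4*t^2 - 15*t - 14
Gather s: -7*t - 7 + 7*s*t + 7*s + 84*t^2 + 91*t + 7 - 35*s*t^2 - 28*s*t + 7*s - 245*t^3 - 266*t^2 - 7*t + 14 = s*(-35*t^2 - 21*t + 14) - 245*t^3 - 182*t^2 + 77*t + 14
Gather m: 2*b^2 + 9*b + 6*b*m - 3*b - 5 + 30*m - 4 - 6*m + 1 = 2*b^2 + 6*b + m*(6*b + 24) - 8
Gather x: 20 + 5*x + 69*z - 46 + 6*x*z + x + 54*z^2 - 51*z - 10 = x*(6*z + 6) + 54*z^2 + 18*z - 36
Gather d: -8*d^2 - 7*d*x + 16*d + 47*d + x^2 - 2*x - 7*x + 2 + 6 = -8*d^2 + d*(63 - 7*x) + x^2 - 9*x + 8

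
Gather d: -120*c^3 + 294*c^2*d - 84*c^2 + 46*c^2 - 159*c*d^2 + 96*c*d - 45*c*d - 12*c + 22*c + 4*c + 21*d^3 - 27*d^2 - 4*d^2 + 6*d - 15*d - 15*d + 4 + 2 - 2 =-120*c^3 - 38*c^2 + 14*c + 21*d^3 + d^2*(-159*c - 31) + d*(294*c^2 + 51*c - 24) + 4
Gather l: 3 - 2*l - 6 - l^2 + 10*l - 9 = -l^2 + 8*l - 12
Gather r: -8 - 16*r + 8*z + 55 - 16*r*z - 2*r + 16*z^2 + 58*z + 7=r*(-16*z - 18) + 16*z^2 + 66*z + 54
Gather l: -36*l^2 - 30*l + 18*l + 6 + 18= -36*l^2 - 12*l + 24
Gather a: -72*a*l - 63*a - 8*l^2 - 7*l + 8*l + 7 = a*(-72*l - 63) - 8*l^2 + l + 7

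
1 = 1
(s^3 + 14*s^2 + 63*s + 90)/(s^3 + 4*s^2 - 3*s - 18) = (s^2 + 11*s + 30)/(s^2 + s - 6)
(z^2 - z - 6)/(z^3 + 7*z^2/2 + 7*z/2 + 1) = 2*(z - 3)/(2*z^2 + 3*z + 1)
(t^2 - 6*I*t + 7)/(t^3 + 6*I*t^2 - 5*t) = (t - 7*I)/(t*(t + 5*I))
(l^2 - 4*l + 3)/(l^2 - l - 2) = (-l^2 + 4*l - 3)/(-l^2 + l + 2)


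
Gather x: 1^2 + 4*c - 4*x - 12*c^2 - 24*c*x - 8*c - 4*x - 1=-12*c^2 - 4*c + x*(-24*c - 8)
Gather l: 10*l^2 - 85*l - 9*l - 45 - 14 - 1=10*l^2 - 94*l - 60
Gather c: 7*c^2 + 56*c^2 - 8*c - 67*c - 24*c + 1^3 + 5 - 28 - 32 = 63*c^2 - 99*c - 54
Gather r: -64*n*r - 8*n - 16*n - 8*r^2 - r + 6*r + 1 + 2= -24*n - 8*r^2 + r*(5 - 64*n) + 3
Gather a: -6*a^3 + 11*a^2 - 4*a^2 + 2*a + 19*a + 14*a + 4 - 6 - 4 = -6*a^3 + 7*a^2 + 35*a - 6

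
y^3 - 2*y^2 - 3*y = y*(y - 3)*(y + 1)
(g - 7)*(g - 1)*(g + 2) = g^3 - 6*g^2 - 9*g + 14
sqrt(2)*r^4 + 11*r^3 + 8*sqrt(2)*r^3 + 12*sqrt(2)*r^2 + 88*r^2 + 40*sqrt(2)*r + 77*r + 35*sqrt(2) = (r + 7)*(r + sqrt(2)/2)*(r + 5*sqrt(2))*(sqrt(2)*r + sqrt(2))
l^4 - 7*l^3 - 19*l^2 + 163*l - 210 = (l - 7)*(l - 3)*(l - 2)*(l + 5)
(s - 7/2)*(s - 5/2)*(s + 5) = s^3 - s^2 - 85*s/4 + 175/4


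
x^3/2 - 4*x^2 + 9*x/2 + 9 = (x/2 + 1/2)*(x - 6)*(x - 3)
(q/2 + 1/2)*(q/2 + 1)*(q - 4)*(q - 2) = q^4/4 - 3*q^3/4 - 2*q^2 + 3*q + 4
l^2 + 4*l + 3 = (l + 1)*(l + 3)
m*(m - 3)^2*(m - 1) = m^4 - 7*m^3 + 15*m^2 - 9*m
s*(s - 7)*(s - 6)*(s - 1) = s^4 - 14*s^3 + 55*s^2 - 42*s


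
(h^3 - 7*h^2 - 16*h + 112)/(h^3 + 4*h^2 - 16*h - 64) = (h - 7)/(h + 4)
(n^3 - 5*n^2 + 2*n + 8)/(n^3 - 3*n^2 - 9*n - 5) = (n^2 - 6*n + 8)/(n^2 - 4*n - 5)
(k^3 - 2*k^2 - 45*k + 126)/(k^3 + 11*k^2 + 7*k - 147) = (k - 6)/(k + 7)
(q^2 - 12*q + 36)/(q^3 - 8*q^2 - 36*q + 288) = (q - 6)/(q^2 - 2*q - 48)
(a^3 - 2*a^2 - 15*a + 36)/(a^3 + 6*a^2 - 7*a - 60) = (a - 3)/(a + 5)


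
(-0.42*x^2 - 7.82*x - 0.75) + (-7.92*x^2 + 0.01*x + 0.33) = -8.34*x^2 - 7.81*x - 0.42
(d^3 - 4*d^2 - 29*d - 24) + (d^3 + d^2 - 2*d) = 2*d^3 - 3*d^2 - 31*d - 24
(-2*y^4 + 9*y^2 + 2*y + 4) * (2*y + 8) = -4*y^5 - 16*y^4 + 18*y^3 + 76*y^2 + 24*y + 32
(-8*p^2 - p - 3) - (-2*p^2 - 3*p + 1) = -6*p^2 + 2*p - 4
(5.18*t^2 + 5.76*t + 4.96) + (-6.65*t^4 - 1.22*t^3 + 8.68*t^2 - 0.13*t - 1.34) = -6.65*t^4 - 1.22*t^3 + 13.86*t^2 + 5.63*t + 3.62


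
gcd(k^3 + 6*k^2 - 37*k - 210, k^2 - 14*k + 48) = k - 6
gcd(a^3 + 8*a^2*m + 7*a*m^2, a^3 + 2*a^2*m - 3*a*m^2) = a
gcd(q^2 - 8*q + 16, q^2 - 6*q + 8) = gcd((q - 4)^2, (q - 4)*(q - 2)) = q - 4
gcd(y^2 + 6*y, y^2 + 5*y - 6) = y + 6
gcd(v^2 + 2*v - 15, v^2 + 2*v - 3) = 1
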